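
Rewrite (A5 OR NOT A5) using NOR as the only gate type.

((A5 NOR (A5 NOR A5)) NOR (A5 NOR (A5 NOR A5)))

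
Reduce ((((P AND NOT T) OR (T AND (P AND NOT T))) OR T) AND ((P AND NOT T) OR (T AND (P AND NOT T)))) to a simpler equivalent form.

By absorption (E AND (E OR v) = E) then absorption (E OR (E AND v) = E):
= (P AND NOT T)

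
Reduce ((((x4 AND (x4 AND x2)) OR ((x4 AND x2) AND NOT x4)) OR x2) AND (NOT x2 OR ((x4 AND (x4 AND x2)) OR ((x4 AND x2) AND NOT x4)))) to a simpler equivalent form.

By distribution ((E OR v) AND (E OR NOT v) = E) then distribution ((E AND v) OR (E AND NOT v) = E):
= (x4 AND x2)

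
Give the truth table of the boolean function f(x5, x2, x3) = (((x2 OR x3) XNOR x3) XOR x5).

x5 | x2 | x3 | Output
---------------------
0 | 0 | 0 | 1
0 | 0 | 1 | 1
0 | 1 | 0 | 0
0 | 1 | 1 | 1
1 | 0 | 0 | 0
1 | 0 | 1 | 0
1 | 1 | 0 | 1
1 | 1 | 1 | 0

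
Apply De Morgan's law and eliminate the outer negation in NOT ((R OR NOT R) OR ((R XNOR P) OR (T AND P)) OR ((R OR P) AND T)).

NOT (R OR NOT R) AND NOT ((R XNOR P) OR (T AND P)) AND NOT ((R OR P) AND T)
De Morgan's: NOT(OR of terms) = AND of negations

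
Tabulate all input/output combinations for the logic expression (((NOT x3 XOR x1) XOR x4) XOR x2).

x1 | x4 | x3 | x2 | Output
--------------------------
0 | 0 | 0 | 0 | 1
0 | 0 | 0 | 1 | 0
0 | 0 | 1 | 0 | 0
0 | 0 | 1 | 1 | 1
0 | 1 | 0 | 0 | 0
0 | 1 | 0 | 1 | 1
0 | 1 | 1 | 0 | 1
0 | 1 | 1 | 1 | 0
1 | 0 | 0 | 0 | 0
1 | 0 | 0 | 1 | 1
1 | 0 | 1 | 0 | 1
1 | 0 | 1 | 1 | 0
1 | 1 | 0 | 0 | 1
1 | 1 | 0 | 1 | 0
1 | 1 | 1 | 0 | 0
1 | 1 | 1 | 1 | 1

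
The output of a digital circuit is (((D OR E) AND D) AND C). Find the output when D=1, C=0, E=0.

Substituting: (((1 OR 0) AND 1) AND 0)
= 0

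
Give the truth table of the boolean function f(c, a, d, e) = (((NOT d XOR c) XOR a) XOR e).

c | a | d | e | Output
----------------------
0 | 0 | 0 | 0 | 1
0 | 0 | 0 | 1 | 0
0 | 0 | 1 | 0 | 0
0 | 0 | 1 | 1 | 1
0 | 1 | 0 | 0 | 0
0 | 1 | 0 | 1 | 1
0 | 1 | 1 | 0 | 1
0 | 1 | 1 | 1 | 0
1 | 0 | 0 | 0 | 0
1 | 0 | 0 | 1 | 1
1 | 0 | 1 | 0 | 1
1 | 0 | 1 | 1 | 0
1 | 1 | 0 | 0 | 1
1 | 1 | 0 | 1 | 0
1 | 1 | 1 | 0 | 0
1 | 1 | 1 | 1 | 1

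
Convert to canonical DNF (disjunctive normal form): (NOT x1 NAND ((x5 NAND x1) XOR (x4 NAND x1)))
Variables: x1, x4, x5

(NOT x1 AND NOT x4 AND NOT x5) OR (NOT x1 AND NOT x4 AND x5) OR (NOT x1 AND x4 AND NOT x5) OR (NOT x1 AND x4 AND x5) OR (x1 AND NOT x4 AND NOT x5) OR (x1 AND NOT x4 AND x5) OR (x1 AND x4 AND NOT x5) OR (x1 AND x4 AND x5)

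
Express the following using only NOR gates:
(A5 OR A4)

((A5 NOR A4) NOR (A5 NOR A4))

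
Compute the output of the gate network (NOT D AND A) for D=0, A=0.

Substituting: (NOT 0 AND 0)
= 0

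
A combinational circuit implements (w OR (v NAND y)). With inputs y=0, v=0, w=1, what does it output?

Substituting: (1 OR (0 NAND 0))
= 1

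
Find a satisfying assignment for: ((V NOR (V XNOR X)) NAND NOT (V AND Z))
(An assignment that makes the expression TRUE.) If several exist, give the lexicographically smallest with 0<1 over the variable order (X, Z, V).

X=0, Z=0, V=0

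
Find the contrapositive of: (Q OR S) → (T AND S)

Contrapositive: NOT (T AND S) → NOT (Q OR S)
Note: A statement and its contrapositive are logically equivalent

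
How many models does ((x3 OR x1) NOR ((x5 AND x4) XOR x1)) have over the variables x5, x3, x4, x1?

Satisfying assignments: (0,0,0,0), (0,0,1,0), (1,0,0,0)
Count: 3 out of 16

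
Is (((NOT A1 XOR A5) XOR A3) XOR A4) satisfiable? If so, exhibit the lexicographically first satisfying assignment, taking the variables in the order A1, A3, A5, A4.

A1=0, A3=0, A5=0, A4=0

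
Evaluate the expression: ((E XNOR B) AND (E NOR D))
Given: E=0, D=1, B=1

Substituting: ((0 XNOR 1) AND (0 NOR 1))
= 0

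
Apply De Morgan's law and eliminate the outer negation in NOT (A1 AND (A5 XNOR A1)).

NOT A1 OR NOT (A5 XNOR A1)
De Morgan's: NOT(AND of terms) = OR of negations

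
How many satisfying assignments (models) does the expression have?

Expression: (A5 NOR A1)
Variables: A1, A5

Satisfying assignments: (0,0)
Count: 1 out of 4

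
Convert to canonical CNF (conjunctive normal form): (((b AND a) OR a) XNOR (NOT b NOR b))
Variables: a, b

(NOT a OR b) AND (NOT a OR NOT b)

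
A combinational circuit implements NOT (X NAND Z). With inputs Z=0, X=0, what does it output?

Substituting: NOT (0 NAND 0)
= 0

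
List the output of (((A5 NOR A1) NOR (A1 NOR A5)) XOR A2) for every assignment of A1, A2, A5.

A1 | A2 | A5 | Output
---------------------
0 | 0 | 0 | 0
0 | 0 | 1 | 1
0 | 1 | 0 | 1
0 | 1 | 1 | 0
1 | 0 | 0 | 1
1 | 0 | 1 | 1
1 | 1 | 0 | 0
1 | 1 | 1 | 0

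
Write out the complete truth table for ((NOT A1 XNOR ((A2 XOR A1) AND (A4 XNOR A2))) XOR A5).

A1 | A5 | A2 | A4 | Output
--------------------------
0 | 0 | 0 | 0 | 0
0 | 0 | 0 | 1 | 0
0 | 0 | 1 | 0 | 0
0 | 0 | 1 | 1 | 1
0 | 1 | 0 | 0 | 1
0 | 1 | 0 | 1 | 1
0 | 1 | 1 | 0 | 1
0 | 1 | 1 | 1 | 0
1 | 0 | 0 | 0 | 0
1 | 0 | 0 | 1 | 1
1 | 0 | 1 | 0 | 1
1 | 0 | 1 | 1 | 1
1 | 1 | 0 | 0 | 1
1 | 1 | 0 | 1 | 0
1 | 1 | 1 | 0 | 0
1 | 1 | 1 | 1 | 0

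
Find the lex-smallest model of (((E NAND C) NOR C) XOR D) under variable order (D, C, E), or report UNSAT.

D=1, C=0, E=0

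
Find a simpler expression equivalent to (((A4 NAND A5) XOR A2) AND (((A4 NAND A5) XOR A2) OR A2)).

By absorption (E AND (E OR v) = E):
= ((A4 NAND A5) XOR A2)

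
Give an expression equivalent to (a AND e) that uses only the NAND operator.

((a NAND e) NAND (a NAND e))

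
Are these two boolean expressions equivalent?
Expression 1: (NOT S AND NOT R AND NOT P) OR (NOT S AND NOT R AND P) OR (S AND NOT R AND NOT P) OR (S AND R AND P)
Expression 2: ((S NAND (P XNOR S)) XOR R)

Yes, they are equivalent — the two output columns agree on all 8 assignments:
S | R | P | Expression 1 | Expression 2
---------------------------------------
0 | 0 | 0 | 1 | 1
0 | 0 | 1 | 1 | 1
0 | 1 | 0 | 0 | 0
0 | 1 | 1 | 0 | 0
1 | 0 | 0 | 1 | 1
1 | 0 | 1 | 0 | 0
1 | 1 | 0 | 0 | 0
1 | 1 | 1 | 1 | 1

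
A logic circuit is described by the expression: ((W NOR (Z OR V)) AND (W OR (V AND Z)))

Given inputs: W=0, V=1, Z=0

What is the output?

Substituting: ((0 NOR (0 OR 1)) AND (0 OR (1 AND 0)))
= 0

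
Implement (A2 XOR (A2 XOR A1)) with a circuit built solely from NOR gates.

((((A2 NOR ((((A2 NOR A1) NOR (A2 NOR A1)) NOR ((A2 NOR A1) NOR (A2 NOR A1))) NOR ((((A2 NOR A2) NOR (A1 NOR A1)) NOR ((A2 NOR A2) NOR (A1 NOR A1))) NOR (((A2 NOR A2) NOR (A1 NOR A1)) NOR ((A2 NOR A2) NOR (A1 NOR A1)))))) NOR (A2 NOR ((((A2 NOR A1) NOR (A2 NOR A1)) NOR ((A2 NOR A1) NOR (A2 NOR A1))) NOR ((((A2 NOR A2) NOR (A1 NOR A1)) NOR ((A2 NOR A2) NOR (A1 NOR A1))) NOR (((A2 NOR A2) NOR (A1 NOR A1)) NOR ((A2 NOR A2) NOR (A1 NOR A1))))))) NOR ((A2 NOR ((((A2 NOR A1) NOR (A2 NOR A1)) NOR ((A2 NOR A1) NOR (A2 NOR A1))) NOR ((((A2 NOR A2) NOR (A1 NOR A1)) NOR ((A2 NOR A2) NOR (A1 NOR A1))) NOR (((A2 NOR A2) NOR (A1 NOR A1)) NOR ((A2 NOR A2) NOR (A1 NOR A1)))))) NOR (A2 NOR ((((A2 NOR A1) NOR (A2 NOR A1)) NOR ((A2 NOR A1) NOR (A2 NOR A1))) NOR ((((A2 NOR A2) NOR (A1 NOR A1)) NOR ((A2 NOR A2) NOR (A1 NOR A1))) NOR (((A2 NOR A2) NOR (A1 NOR A1)) NOR ((A2 NOR A2) NOR (A1 NOR A1)))))))) NOR ((((A2 NOR A2) NOR (((((A2 NOR A1) NOR (A2 NOR A1)) NOR ((A2 NOR A1) NOR (A2 NOR A1))) NOR ((((A2 NOR A2) NOR (A1 NOR A1)) NOR ((A2 NOR A2) NOR (A1 NOR A1))) NOR (((A2 NOR A2) NOR (A1 NOR A1)) NOR ((A2 NOR A2) NOR (A1 NOR A1))))) NOR ((((A2 NOR A1) NOR (A2 NOR A1)) NOR ((A2 NOR A1) NOR (A2 NOR A1))) NOR ((((A2 NOR A2) NOR (A1 NOR A1)) NOR ((A2 NOR A2) NOR (A1 NOR A1))) NOR (((A2 NOR A2) NOR (A1 NOR A1)) NOR ((A2 NOR A2) NOR (A1 NOR A1))))))) NOR ((A2 NOR A2) NOR (((((A2 NOR A1) NOR (A2 NOR A1)) NOR ((A2 NOR A1) NOR (A2 NOR A1))) NOR ((((A2 NOR A2) NOR (A1 NOR A1)) NOR ((A2 NOR A2) NOR (A1 NOR A1))) NOR (((A2 NOR A2) NOR (A1 NOR A1)) NOR ((A2 NOR A2) NOR (A1 NOR A1))))) NOR ((((A2 NOR A1) NOR (A2 NOR A1)) NOR ((A2 NOR A1) NOR (A2 NOR A1))) NOR ((((A2 NOR A2) NOR (A1 NOR A1)) NOR ((A2 NOR A2) NOR (A1 NOR A1))) NOR (((A2 NOR A2) NOR (A1 NOR A1)) NOR ((A2 NOR A2) NOR (A1 NOR A1)))))))) NOR (((A2 NOR A2) NOR (((((A2 NOR A1) NOR (A2 NOR A1)) NOR ((A2 NOR A1) NOR (A2 NOR A1))) NOR ((((A2 NOR A2) NOR (A1 NOR A1)) NOR ((A2 NOR A2) NOR (A1 NOR A1))) NOR (((A2 NOR A2) NOR (A1 NOR A1)) NOR ((A2 NOR A2) NOR (A1 NOR A1))))) NOR ((((A2 NOR A1) NOR (A2 NOR A1)) NOR ((A2 NOR A1) NOR (A2 NOR A1))) NOR ((((A2 NOR A2) NOR (A1 NOR A1)) NOR ((A2 NOR A2) NOR (A1 NOR A1))) NOR (((A2 NOR A2) NOR (A1 NOR A1)) NOR ((A2 NOR A2) NOR (A1 NOR A1))))))) NOR ((A2 NOR A2) NOR (((((A2 NOR A1) NOR (A2 NOR A1)) NOR ((A2 NOR A1) NOR (A2 NOR A1))) NOR ((((A2 NOR A2) NOR (A1 NOR A1)) NOR ((A2 NOR A2) NOR (A1 NOR A1))) NOR (((A2 NOR A2) NOR (A1 NOR A1)) NOR ((A2 NOR A2) NOR (A1 NOR A1))))) NOR ((((A2 NOR A1) NOR (A2 NOR A1)) NOR ((A2 NOR A1) NOR (A2 NOR A1))) NOR ((((A2 NOR A2) NOR (A1 NOR A1)) NOR ((A2 NOR A2) NOR (A1 NOR A1))) NOR (((A2 NOR A2) NOR (A1 NOR A1)) NOR ((A2 NOR A2) NOR (A1 NOR A1))))))))))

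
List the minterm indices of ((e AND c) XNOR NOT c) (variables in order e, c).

Σm(1) = (NOT e AND c)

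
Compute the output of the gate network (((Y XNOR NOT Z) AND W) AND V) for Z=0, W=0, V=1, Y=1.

Substituting: (((1 XNOR NOT 0) AND 0) AND 1)
= 0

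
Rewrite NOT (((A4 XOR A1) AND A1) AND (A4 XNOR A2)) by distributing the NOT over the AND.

NOT ((A4 XOR A1) AND A1) OR NOT (A4 XNOR A2)
De Morgan's: NOT(AND of terms) = OR of negations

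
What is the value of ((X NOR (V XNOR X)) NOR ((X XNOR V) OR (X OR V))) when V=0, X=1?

Substituting: ((1 NOR (0 XNOR 1)) NOR ((1 XNOR 0) OR (1 OR 0)))
= 0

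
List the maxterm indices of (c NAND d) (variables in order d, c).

ΠM(3) = (NOT d OR NOT c)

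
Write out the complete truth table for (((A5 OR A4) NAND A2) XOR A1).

A1 | A2 | A5 | A4 | Output
--------------------------
0 | 0 | 0 | 0 | 1
0 | 0 | 0 | 1 | 1
0 | 0 | 1 | 0 | 1
0 | 0 | 1 | 1 | 1
0 | 1 | 0 | 0 | 1
0 | 1 | 0 | 1 | 0
0 | 1 | 1 | 0 | 0
0 | 1 | 1 | 1 | 0
1 | 0 | 0 | 0 | 0
1 | 0 | 0 | 1 | 0
1 | 0 | 1 | 0 | 0
1 | 0 | 1 | 1 | 0
1 | 1 | 0 | 0 | 0
1 | 1 | 0 | 1 | 1
1 | 1 | 1 | 0 | 1
1 | 1 | 1 | 1 | 1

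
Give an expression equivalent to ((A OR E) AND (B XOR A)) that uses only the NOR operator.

((((A NOR E) NOR (A NOR E)) NOR ((A NOR E) NOR (A NOR E))) NOR (((((B NOR A) NOR (B NOR A)) NOR ((B NOR A) NOR (B NOR A))) NOR ((((B NOR B) NOR (A NOR A)) NOR ((B NOR B) NOR (A NOR A))) NOR (((B NOR B) NOR (A NOR A)) NOR ((B NOR B) NOR (A NOR A))))) NOR ((((B NOR A) NOR (B NOR A)) NOR ((B NOR A) NOR (B NOR A))) NOR ((((B NOR B) NOR (A NOR A)) NOR ((B NOR B) NOR (A NOR A))) NOR (((B NOR B) NOR (A NOR A)) NOR ((B NOR B) NOR (A NOR A)))))))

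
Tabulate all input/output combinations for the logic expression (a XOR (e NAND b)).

a | e | b | Output
------------------
0 | 0 | 0 | 1
0 | 0 | 1 | 1
0 | 1 | 0 | 1
0 | 1 | 1 | 0
1 | 0 | 0 | 0
1 | 0 | 1 | 0
1 | 1 | 0 | 0
1 | 1 | 1 | 1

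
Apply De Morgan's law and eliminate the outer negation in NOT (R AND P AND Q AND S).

NOT R OR NOT P OR NOT Q OR NOT S
De Morgan's: NOT(AND of terms) = OR of negations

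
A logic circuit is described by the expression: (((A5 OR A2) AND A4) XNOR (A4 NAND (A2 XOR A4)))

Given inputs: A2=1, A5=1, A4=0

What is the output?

Substituting: (((1 OR 1) AND 0) XNOR (0 NAND (1 XOR 0)))
= 0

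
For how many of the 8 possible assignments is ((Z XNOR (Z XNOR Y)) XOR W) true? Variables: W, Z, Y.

Satisfying assignments: (0,0,1), (0,1,1), (1,0,0), (1,1,0)
Count: 4 out of 8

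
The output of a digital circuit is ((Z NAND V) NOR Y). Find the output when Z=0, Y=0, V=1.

Substituting: ((0 NAND 1) NOR 0)
= 0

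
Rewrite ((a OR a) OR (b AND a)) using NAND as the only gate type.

((((a NAND a) NAND (a NAND a)) NAND ((a NAND a) NAND (a NAND a))) NAND (((b NAND a) NAND (b NAND a)) NAND ((b NAND a) NAND (b NAND a))))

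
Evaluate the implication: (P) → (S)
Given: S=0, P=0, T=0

Antecedent (P) = 0; consequent (S) = 0.
0 → 0 = 1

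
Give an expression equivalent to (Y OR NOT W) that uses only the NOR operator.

((Y NOR (W NOR W)) NOR (Y NOR (W NOR W)))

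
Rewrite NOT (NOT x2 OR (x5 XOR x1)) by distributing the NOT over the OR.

x2 AND NOT (x5 XOR x1)
De Morgan's: NOT(OR of terms) = AND of negations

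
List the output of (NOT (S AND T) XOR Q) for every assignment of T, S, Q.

T | S | Q | Output
------------------
0 | 0 | 0 | 1
0 | 0 | 1 | 0
0 | 1 | 0 | 1
0 | 1 | 1 | 0
1 | 0 | 0 | 1
1 | 0 | 1 | 0
1 | 1 | 0 | 0
1 | 1 | 1 | 1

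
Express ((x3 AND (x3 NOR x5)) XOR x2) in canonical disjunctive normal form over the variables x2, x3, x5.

(x2 AND NOT x3 AND NOT x5) OR (x2 AND NOT x3 AND x5) OR (x2 AND x3 AND NOT x5) OR (x2 AND x3 AND x5)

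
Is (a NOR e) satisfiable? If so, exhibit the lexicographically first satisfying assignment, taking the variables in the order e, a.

e=0, a=0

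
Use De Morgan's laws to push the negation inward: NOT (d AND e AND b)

NOT d OR NOT e OR NOT b
De Morgan's: NOT(AND of terms) = OR of negations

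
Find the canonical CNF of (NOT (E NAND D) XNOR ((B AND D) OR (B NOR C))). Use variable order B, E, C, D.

(B OR E OR C OR D) AND (B OR E OR C OR NOT D) AND (B OR NOT E OR C OR D) AND (B OR NOT E OR NOT C OR NOT D) AND (NOT B OR E OR C OR NOT D) AND (NOT B OR E OR NOT C OR NOT D)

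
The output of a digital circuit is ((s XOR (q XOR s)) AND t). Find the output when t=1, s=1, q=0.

Substituting: ((1 XOR (0 XOR 1)) AND 1)
= 0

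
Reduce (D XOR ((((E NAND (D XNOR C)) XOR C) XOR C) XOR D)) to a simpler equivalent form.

By XOR self-cancellation ((E XOR v) XOR v = E) then XOR self-cancellation ((E XOR v) XOR v = E):
= (E NAND (D XNOR C))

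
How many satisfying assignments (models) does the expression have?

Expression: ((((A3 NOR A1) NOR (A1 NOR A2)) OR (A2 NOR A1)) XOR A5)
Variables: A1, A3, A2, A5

Satisfying assignments: (0,0,0,0), (0,0,1,1), (0,1,0,0), (0,1,1,0), (1,0,0,0), (1,0,1,0), (1,1,0,0), (1,1,1,0)
Count: 8 out of 16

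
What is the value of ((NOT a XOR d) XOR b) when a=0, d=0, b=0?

Substituting: ((NOT 0 XOR 0) XOR 0)
= 1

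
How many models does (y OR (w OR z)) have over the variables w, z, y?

Satisfying assignments: (0,0,1), (0,1,0), (0,1,1), (1,0,0), (1,0,1), (1,1,0), (1,1,1)
Count: 7 out of 8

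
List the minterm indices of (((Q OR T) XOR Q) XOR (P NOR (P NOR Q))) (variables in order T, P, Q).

Σm(1, 4, 5, 6) = (NOT T AND NOT P AND Q) OR (T AND NOT P AND NOT Q) OR (T AND NOT P AND Q) OR (T AND P AND NOT Q)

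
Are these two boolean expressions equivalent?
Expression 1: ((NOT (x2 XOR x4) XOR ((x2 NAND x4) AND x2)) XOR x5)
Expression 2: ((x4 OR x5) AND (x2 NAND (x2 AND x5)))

No. Counterexample: with x5=0, x2=0, x4=0, Expression 1 = 1 but Expression 2 = 0.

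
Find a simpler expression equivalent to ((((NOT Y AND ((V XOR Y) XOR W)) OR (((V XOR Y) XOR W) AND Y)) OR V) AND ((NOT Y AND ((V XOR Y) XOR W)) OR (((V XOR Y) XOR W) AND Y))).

By absorption (E AND (E OR v) = E) then distribution ((E AND v) OR (E AND NOT v) = E):
= ((V XOR Y) XOR W)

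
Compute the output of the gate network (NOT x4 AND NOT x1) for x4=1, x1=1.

Substituting: (NOT 1 AND NOT 1)
= 0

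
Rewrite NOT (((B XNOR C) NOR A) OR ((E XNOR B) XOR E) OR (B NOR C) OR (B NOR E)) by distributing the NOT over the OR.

NOT ((B XNOR C) NOR A) AND NOT ((E XNOR B) XOR E) AND NOT (B NOR C) AND NOT (B NOR E)
De Morgan's: NOT(OR of terms) = AND of negations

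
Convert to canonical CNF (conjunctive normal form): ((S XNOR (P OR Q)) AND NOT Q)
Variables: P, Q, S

(P OR Q OR NOT S) AND (P OR NOT Q OR S) AND (P OR NOT Q OR NOT S) AND (NOT P OR Q OR S) AND (NOT P OR NOT Q OR S) AND (NOT P OR NOT Q OR NOT S)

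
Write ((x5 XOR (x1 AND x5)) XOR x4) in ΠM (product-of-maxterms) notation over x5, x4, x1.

ΠM(0, 1, 5, 6) = (x5 OR x4 OR x1) AND (x5 OR x4 OR NOT x1) AND (NOT x5 OR x4 OR NOT x1) AND (NOT x5 OR NOT x4 OR x1)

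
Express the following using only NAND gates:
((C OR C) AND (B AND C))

((((C NAND C) NAND (C NAND C)) NAND ((B NAND C) NAND (B NAND C))) NAND (((C NAND C) NAND (C NAND C)) NAND ((B NAND C) NAND (B NAND C))))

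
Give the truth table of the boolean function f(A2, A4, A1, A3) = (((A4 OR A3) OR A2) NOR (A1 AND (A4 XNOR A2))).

A2 | A4 | A1 | A3 | Output
--------------------------
0 | 0 | 0 | 0 | 1
0 | 0 | 0 | 1 | 0
0 | 0 | 1 | 0 | 0
0 | 0 | 1 | 1 | 0
0 | 1 | 0 | 0 | 0
0 | 1 | 0 | 1 | 0
0 | 1 | 1 | 0 | 0
0 | 1 | 1 | 1 | 0
1 | 0 | 0 | 0 | 0
1 | 0 | 0 | 1 | 0
1 | 0 | 1 | 0 | 0
1 | 0 | 1 | 1 | 0
1 | 1 | 0 | 0 | 0
1 | 1 | 0 | 1 | 0
1 | 1 | 1 | 0 | 0
1 | 1 | 1 | 1 | 0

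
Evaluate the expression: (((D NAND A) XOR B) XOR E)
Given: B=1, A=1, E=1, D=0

Substituting: (((0 NAND 1) XOR 1) XOR 1)
= 1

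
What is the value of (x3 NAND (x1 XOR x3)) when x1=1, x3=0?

Substituting: (0 NAND (1 XOR 0))
= 1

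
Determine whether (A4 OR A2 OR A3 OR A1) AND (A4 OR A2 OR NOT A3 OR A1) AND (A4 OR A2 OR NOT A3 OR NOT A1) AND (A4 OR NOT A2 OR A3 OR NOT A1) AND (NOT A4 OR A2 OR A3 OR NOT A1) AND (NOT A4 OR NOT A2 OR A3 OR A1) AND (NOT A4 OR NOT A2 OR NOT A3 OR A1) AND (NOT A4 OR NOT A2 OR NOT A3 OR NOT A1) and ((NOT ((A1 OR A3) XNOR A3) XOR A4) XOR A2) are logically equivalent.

Yes, they are equivalent — the two output columns agree on all 16 assignments:
A4 | A2 | A3 | A1 | Expression 1 | Expression 2
-----------------------------------------------
0 | 0 | 0 | 0 | 0 | 0
0 | 0 | 0 | 1 | 1 | 1
0 | 0 | 1 | 0 | 0 | 0
0 | 0 | 1 | 1 | 0 | 0
0 | 1 | 0 | 0 | 1 | 1
0 | 1 | 0 | 1 | 0 | 0
0 | 1 | 1 | 0 | 1 | 1
0 | 1 | 1 | 1 | 1 | 1
1 | 0 | 0 | 0 | 1 | 1
1 | 0 | 0 | 1 | 0 | 0
1 | 0 | 1 | 0 | 1 | 1
1 | 0 | 1 | 1 | 1 | 1
1 | 1 | 0 | 0 | 0 | 0
1 | 1 | 0 | 1 | 1 | 1
1 | 1 | 1 | 0 | 0 | 0
1 | 1 | 1 | 1 | 0 | 0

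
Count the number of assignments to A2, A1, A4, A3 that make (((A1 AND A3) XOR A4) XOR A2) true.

Satisfying assignments: (0,0,1,0), (0,0,1,1), (0,1,0,1), (0,1,1,0), (1,0,0,0), (1,0,0,1), (1,1,0,0), (1,1,1,1)
Count: 8 out of 16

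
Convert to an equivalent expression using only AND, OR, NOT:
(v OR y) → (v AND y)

NOT (v OR y) OR (v AND y)
(Implication elimination: A → B = NOT A OR B)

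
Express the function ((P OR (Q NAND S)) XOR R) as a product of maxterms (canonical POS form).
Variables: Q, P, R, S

ΠM(2, 3, 6, 7, 9, 10, 14, 15) = (Q OR P OR NOT R OR S) AND (Q OR P OR NOT R OR NOT S) AND (Q OR NOT P OR NOT R OR S) AND (Q OR NOT P OR NOT R OR NOT S) AND (NOT Q OR P OR R OR NOT S) AND (NOT Q OR P OR NOT R OR S) AND (NOT Q OR NOT P OR NOT R OR S) AND (NOT Q OR NOT P OR NOT R OR NOT S)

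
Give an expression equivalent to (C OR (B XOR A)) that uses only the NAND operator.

((C NAND C) NAND (((B NAND (B NAND A)) NAND (A NAND (B NAND A))) NAND ((B NAND (B NAND A)) NAND (A NAND (B NAND A)))))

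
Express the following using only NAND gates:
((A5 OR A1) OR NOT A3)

((((A5 NAND A5) NAND (A1 NAND A1)) NAND ((A5 NAND A5) NAND (A1 NAND A1))) NAND ((A3 NAND A3) NAND (A3 NAND A3)))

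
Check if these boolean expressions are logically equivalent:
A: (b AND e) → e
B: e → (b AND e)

No, Converse is not equivalent to original (counterexample: e=1, b=0)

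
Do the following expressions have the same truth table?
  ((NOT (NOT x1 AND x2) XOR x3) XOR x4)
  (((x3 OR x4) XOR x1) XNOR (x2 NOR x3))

No. Counterexample: with x1=0, x3=0, x2=0, x4=0, Expression 1 = 1 but Expression 2 = 0.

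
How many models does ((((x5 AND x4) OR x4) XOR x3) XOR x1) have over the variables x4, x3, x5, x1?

Satisfying assignments: (0,0,0,1), (0,0,1,1), (0,1,0,0), (0,1,1,0), (1,0,0,0), (1,0,1,0), (1,1,0,1), (1,1,1,1)
Count: 8 out of 16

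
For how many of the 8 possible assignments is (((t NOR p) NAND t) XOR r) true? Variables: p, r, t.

Satisfying assignments: (0,0,0), (0,0,1), (1,0,0), (1,0,1)
Count: 4 out of 8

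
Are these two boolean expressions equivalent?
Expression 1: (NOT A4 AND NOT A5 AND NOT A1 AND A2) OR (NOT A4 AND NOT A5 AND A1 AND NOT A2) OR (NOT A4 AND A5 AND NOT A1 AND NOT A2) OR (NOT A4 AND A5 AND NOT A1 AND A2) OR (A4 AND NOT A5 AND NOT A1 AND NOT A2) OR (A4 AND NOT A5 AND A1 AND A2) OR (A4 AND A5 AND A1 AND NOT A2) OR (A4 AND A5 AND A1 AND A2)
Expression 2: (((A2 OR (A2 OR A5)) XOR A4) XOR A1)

Yes, they are equivalent — the two output columns agree on all 16 assignments:
A4 | A5 | A1 | A2 | Expression 1 | Expression 2
-----------------------------------------------
0 | 0 | 0 | 0 | 0 | 0
0 | 0 | 0 | 1 | 1 | 1
0 | 0 | 1 | 0 | 1 | 1
0 | 0 | 1 | 1 | 0 | 0
0 | 1 | 0 | 0 | 1 | 1
0 | 1 | 0 | 1 | 1 | 1
0 | 1 | 1 | 0 | 0 | 0
0 | 1 | 1 | 1 | 0 | 0
1 | 0 | 0 | 0 | 1 | 1
1 | 0 | 0 | 1 | 0 | 0
1 | 0 | 1 | 0 | 0 | 0
1 | 0 | 1 | 1 | 1 | 1
1 | 1 | 0 | 0 | 0 | 0
1 | 1 | 0 | 1 | 0 | 0
1 | 1 | 1 | 0 | 1 | 1
1 | 1 | 1 | 1 | 1 | 1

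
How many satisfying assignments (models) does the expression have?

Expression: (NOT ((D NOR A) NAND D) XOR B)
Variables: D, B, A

Satisfying assignments: (0,1,0), (0,1,1), (1,1,0), (1,1,1)
Count: 4 out of 8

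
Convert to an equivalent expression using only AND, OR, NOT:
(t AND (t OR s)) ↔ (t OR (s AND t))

((t AND (t OR s)) AND (t OR (s AND t))) OR (NOT (t AND (t OR s)) AND NOT (t OR (s AND t)))
(Biconditional = both true or both false)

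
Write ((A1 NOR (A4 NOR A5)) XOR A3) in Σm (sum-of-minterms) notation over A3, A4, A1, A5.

Σm(1, 4, 5, 8, 10, 11, 14, 15) = (NOT A3 AND NOT A4 AND NOT A1 AND A5) OR (NOT A3 AND A4 AND NOT A1 AND NOT A5) OR (NOT A3 AND A4 AND NOT A1 AND A5) OR (A3 AND NOT A4 AND NOT A1 AND NOT A5) OR (A3 AND NOT A4 AND A1 AND NOT A5) OR (A3 AND NOT A4 AND A1 AND A5) OR (A3 AND A4 AND A1 AND NOT A5) OR (A3 AND A4 AND A1 AND A5)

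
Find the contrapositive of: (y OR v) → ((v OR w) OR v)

Contrapositive: NOT ((v OR w) OR v) → NOT (y OR v)
Note: A statement and its contrapositive are logically equivalent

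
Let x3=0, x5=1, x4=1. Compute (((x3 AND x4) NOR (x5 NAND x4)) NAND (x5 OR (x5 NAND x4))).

Substituting: (((0 AND 1) NOR (1 NAND 1)) NAND (1 OR (1 NAND 1)))
= 0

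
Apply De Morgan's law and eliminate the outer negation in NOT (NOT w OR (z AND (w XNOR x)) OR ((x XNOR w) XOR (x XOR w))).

w AND NOT (z AND (w XNOR x)) AND NOT ((x XNOR w) XOR (x XOR w))
De Morgan's: NOT(OR of terms) = AND of negations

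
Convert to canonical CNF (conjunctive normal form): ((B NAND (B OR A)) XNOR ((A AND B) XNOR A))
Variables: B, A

(B OR NOT A) AND (NOT B OR A) AND (NOT B OR NOT A)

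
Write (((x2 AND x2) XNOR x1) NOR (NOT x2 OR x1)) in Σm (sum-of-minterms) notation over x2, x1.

Σm(2) = (x2 AND NOT x1)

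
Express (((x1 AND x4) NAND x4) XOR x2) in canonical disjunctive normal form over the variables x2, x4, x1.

(NOT x2 AND NOT x4 AND NOT x1) OR (NOT x2 AND NOT x4 AND x1) OR (NOT x2 AND x4 AND NOT x1) OR (x2 AND x4 AND x1)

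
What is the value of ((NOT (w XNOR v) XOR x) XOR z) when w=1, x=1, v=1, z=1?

Substituting: ((NOT (1 XNOR 1) XOR 1) XOR 1)
= 0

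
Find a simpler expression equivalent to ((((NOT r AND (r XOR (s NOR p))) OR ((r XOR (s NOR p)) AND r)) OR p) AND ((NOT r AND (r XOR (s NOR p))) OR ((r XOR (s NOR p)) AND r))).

By absorption (E AND (E OR v) = E) then distribution ((E AND v) OR (E AND NOT v) = E):
= (r XOR (s NOR p))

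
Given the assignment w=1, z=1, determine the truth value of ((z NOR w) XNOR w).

Substituting: ((1 NOR 1) XNOR 1)
= 0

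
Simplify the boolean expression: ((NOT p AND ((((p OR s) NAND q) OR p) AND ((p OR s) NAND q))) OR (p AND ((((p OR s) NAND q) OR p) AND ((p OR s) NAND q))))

By distribution ((E AND v) OR (E AND NOT v) = E) then absorption (E AND (E OR v) = E):
= ((p OR s) NAND q)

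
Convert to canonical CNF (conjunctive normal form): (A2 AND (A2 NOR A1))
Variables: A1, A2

(A1 OR A2) AND (A1 OR NOT A2) AND (NOT A1 OR A2) AND (NOT A1 OR NOT A2)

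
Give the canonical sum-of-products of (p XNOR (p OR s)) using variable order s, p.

Σm(0, 1, 3) = (NOT s AND NOT p) OR (NOT s AND p) OR (s AND p)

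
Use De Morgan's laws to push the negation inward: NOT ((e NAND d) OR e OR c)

NOT (e NAND d) AND NOT e AND NOT c
De Morgan's: NOT(OR of terms) = AND of negations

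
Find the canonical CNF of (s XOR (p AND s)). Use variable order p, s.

(p OR s) AND (NOT p OR s) AND (NOT p OR NOT s)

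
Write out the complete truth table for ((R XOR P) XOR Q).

P | Q | R | Output
------------------
0 | 0 | 0 | 0
0 | 0 | 1 | 1
0 | 1 | 0 | 1
0 | 1 | 1 | 0
1 | 0 | 0 | 1
1 | 0 | 1 | 0
1 | 1 | 0 | 0
1 | 1 | 1 | 1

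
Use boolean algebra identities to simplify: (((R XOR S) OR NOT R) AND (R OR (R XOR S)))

By distribution ((E OR v) AND (E OR NOT v) = E):
= (R XOR S)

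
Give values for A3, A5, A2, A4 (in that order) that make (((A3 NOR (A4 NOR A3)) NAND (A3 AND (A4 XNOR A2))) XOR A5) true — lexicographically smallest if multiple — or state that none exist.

A3=0, A5=0, A2=0, A4=0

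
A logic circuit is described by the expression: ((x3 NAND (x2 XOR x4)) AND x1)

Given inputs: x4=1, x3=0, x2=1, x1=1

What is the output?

Substituting: ((0 NAND (1 XOR 1)) AND 1)
= 1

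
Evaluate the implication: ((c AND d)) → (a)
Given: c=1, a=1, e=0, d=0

Antecedent ((c AND d)) = 0; consequent (a) = 1.
0 → 1 = 1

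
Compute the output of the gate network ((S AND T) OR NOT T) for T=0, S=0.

Substituting: ((0 AND 0) OR NOT 0)
= 1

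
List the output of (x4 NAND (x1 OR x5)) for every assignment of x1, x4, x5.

x1 | x4 | x5 | Output
---------------------
0 | 0 | 0 | 1
0 | 0 | 1 | 1
0 | 1 | 0 | 1
0 | 1 | 1 | 0
1 | 0 | 0 | 1
1 | 0 | 1 | 1
1 | 1 | 0 | 0
1 | 1 | 1 | 0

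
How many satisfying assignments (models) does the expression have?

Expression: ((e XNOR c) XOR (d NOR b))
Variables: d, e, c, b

Satisfying assignments: (0,0,0,1), (0,0,1,0), (0,1,0,0), (0,1,1,1), (1,0,0,0), (1,0,0,1), (1,1,1,0), (1,1,1,1)
Count: 8 out of 16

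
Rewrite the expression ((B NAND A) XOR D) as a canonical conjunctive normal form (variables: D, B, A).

(D OR NOT B OR NOT A) AND (NOT D OR B OR A) AND (NOT D OR B OR NOT A) AND (NOT D OR NOT B OR A)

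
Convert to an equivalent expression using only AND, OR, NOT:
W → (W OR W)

NOT W OR (W OR W)
(Implication elimination: A → B = NOT A OR B)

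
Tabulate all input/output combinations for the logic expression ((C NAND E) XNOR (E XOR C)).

C | E | Output
--------------
0 | 0 | 0
0 | 1 | 1
1 | 0 | 1
1 | 1 | 1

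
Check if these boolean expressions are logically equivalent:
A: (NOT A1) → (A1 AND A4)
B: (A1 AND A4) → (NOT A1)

No, Converse is not equivalent to original (counterexample: A1=0, A4=0)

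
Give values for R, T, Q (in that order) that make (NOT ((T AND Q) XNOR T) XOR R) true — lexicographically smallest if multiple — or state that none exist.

R=0, T=1, Q=0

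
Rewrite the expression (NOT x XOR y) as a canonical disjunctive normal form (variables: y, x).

(NOT y AND NOT x) OR (y AND x)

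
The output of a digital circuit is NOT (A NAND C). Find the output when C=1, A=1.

Substituting: NOT (1 NAND 1)
= 1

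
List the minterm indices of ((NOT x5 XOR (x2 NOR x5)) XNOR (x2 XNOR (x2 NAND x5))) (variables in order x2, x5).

Σm(0, 1, 2, 3) = (NOT x2 AND NOT x5) OR (NOT x2 AND x5) OR (x2 AND NOT x5) OR (x2 AND x5)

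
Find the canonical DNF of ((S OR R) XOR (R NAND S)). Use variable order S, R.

(NOT S AND NOT R) OR (S AND R)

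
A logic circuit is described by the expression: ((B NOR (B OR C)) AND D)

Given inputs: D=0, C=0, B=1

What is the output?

Substituting: ((1 NOR (1 OR 0)) AND 0)
= 0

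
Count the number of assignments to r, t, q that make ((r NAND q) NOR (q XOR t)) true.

Satisfying assignments: (1,1,1)
Count: 1 out of 8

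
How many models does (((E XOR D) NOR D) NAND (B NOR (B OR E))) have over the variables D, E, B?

Satisfying assignments: (0,0,1), (0,1,0), (0,1,1), (1,0,0), (1,0,1), (1,1,0), (1,1,1)
Count: 7 out of 8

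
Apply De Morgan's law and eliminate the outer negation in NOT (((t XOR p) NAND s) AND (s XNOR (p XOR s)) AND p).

NOT ((t XOR p) NAND s) OR NOT (s XNOR (p XOR s)) OR NOT p
De Morgan's: NOT(AND of terms) = OR of negations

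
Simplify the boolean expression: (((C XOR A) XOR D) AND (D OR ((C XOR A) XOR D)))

By absorption (E AND (E OR v) = E):
= ((C XOR A) XOR D)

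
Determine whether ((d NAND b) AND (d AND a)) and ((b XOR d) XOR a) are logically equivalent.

No. Counterexample: with d=0, a=0, b=1, Expression 1 = 0 but Expression 2 = 1.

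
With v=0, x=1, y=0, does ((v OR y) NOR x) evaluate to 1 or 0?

Substituting: ((0 OR 0) NOR 1)
= 0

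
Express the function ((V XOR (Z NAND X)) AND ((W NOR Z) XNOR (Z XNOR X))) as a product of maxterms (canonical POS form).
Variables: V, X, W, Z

ΠM(2, 4, 5, 7, 8, 9, 10, 11, 12, 13, 14, 15) = (V OR X OR NOT W OR Z) AND (V OR NOT X OR W OR Z) AND (V OR NOT X OR W OR NOT Z) AND (V OR NOT X OR NOT W OR NOT Z) AND (NOT V OR X OR W OR Z) AND (NOT V OR X OR W OR NOT Z) AND (NOT V OR X OR NOT W OR Z) AND (NOT V OR X OR NOT W OR NOT Z) AND (NOT V OR NOT X OR W OR Z) AND (NOT V OR NOT X OR W OR NOT Z) AND (NOT V OR NOT X OR NOT W OR Z) AND (NOT V OR NOT X OR NOT W OR NOT Z)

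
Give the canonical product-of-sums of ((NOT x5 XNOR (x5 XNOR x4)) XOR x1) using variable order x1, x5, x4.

ΠM(1, 3, 4, 6) = (x1 OR x5 OR NOT x4) AND (x1 OR NOT x5 OR NOT x4) AND (NOT x1 OR x5 OR x4) AND (NOT x1 OR NOT x5 OR x4)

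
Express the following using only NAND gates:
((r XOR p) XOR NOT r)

((((r NAND (r NAND p)) NAND (p NAND (r NAND p))) NAND (((r NAND (r NAND p)) NAND (p NAND (r NAND p))) NAND (r NAND r))) NAND ((r NAND r) NAND (((r NAND (r NAND p)) NAND (p NAND (r NAND p))) NAND (r NAND r))))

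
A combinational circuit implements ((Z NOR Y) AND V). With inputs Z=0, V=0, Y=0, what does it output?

Substituting: ((0 NOR 0) AND 0)
= 0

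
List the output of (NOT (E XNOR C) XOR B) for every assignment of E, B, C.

E | B | C | Output
------------------
0 | 0 | 0 | 0
0 | 0 | 1 | 1
0 | 1 | 0 | 1
0 | 1 | 1 | 0
1 | 0 | 0 | 1
1 | 0 | 1 | 0
1 | 1 | 0 | 0
1 | 1 | 1 | 1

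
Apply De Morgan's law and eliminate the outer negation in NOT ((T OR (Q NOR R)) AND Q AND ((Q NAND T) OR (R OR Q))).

NOT (T OR (Q NOR R)) OR NOT Q OR NOT ((Q NAND T) OR (R OR Q))
De Morgan's: NOT(AND of terms) = OR of negations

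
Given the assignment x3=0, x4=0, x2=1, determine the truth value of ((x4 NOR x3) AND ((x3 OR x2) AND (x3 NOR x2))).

Substituting: ((0 NOR 0) AND ((0 OR 1) AND (0 NOR 1)))
= 0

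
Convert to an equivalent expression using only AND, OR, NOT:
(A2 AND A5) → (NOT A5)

NOT (A2 AND A5) OR (NOT A5)
(Implication elimination: A → B = NOT A OR B)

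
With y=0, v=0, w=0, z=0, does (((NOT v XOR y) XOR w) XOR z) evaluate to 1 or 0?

Substituting: (((NOT 0 XOR 0) XOR 0) XOR 0)
= 1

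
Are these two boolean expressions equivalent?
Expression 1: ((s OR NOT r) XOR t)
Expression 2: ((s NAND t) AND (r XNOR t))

No. Counterexample: with r=1, t=0, s=1, Expression 1 = 1 but Expression 2 = 0.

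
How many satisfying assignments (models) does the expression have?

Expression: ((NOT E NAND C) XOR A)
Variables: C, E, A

Satisfying assignments: (0,0,0), (0,1,0), (1,0,1), (1,1,0)
Count: 4 out of 8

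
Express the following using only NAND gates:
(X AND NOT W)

((X NAND (W NAND W)) NAND (X NAND (W NAND W)))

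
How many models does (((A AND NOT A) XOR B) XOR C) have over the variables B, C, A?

Satisfying assignments: (0,1,0), (0,1,1), (1,0,0), (1,0,1)
Count: 4 out of 8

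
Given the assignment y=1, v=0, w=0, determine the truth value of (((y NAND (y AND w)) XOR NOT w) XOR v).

Substituting: (((1 NAND (1 AND 0)) XOR NOT 0) XOR 0)
= 0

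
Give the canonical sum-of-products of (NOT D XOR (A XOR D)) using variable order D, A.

Σm(0, 2) = (NOT D AND NOT A) OR (D AND NOT A)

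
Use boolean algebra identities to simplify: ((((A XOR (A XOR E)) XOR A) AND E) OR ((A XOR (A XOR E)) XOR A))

By absorption (E OR (E AND v) = E) then XOR self-cancellation ((E XOR v) XOR v = E):
= (A XOR E)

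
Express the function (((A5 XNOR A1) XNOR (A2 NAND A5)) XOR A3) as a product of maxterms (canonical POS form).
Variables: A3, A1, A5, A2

ΠM(2, 4, 5, 7, 8, 9, 11, 14) = (A3 OR A1 OR NOT A5 OR A2) AND (A3 OR NOT A1 OR A5 OR A2) AND (A3 OR NOT A1 OR A5 OR NOT A2) AND (A3 OR NOT A1 OR NOT A5 OR NOT A2) AND (NOT A3 OR A1 OR A5 OR A2) AND (NOT A3 OR A1 OR A5 OR NOT A2) AND (NOT A3 OR A1 OR NOT A5 OR NOT A2) AND (NOT A3 OR NOT A1 OR NOT A5 OR A2)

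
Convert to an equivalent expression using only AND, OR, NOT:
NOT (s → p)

s AND NOT p
(Negated implication: NOT(A → B) = A AND NOT B)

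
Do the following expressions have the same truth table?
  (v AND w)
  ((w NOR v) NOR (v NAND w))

Yes, they are equivalent — the two output columns agree on all 4 assignments:
v | w | Expression 1 | Expression 2
-----------------------------------
0 | 0 | 0 | 0
0 | 1 | 0 | 0
1 | 0 | 0 | 0
1 | 1 | 1 | 1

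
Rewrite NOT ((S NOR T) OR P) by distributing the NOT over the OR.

NOT (S NOR T) AND NOT P
De Morgan's: NOT(OR of terms) = AND of negations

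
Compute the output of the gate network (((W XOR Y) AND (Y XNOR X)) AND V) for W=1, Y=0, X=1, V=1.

Substituting: (((1 XOR 0) AND (0 XNOR 1)) AND 1)
= 0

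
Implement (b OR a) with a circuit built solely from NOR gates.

((b NOR a) NOR (b NOR a))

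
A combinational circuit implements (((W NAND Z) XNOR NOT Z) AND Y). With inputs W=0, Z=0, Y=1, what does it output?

Substituting: (((0 NAND 0) XNOR NOT 0) AND 1)
= 1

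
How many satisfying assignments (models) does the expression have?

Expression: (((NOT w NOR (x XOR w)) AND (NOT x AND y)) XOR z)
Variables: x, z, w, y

Satisfying assignments: (0,1,0,0), (0,1,0,1), (0,1,1,0), (0,1,1,1), (1,1,0,0), (1,1,0,1), (1,1,1,0), (1,1,1,1)
Count: 8 out of 16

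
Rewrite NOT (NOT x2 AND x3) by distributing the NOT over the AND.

x2 OR NOT x3
De Morgan's: NOT(AND of terms) = OR of negations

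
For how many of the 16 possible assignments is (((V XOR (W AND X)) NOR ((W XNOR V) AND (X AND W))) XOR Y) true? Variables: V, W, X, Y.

Satisfying assignments: (0,0,0,0), (0,0,1,0), (0,1,0,0), (0,1,1,1), (1,0,0,1), (1,0,1,1), (1,1,0,1), (1,1,1,1)
Count: 8 out of 16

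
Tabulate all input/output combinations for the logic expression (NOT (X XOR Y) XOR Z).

Z | Y | X | Output
------------------
0 | 0 | 0 | 1
0 | 0 | 1 | 0
0 | 1 | 0 | 0
0 | 1 | 1 | 1
1 | 0 | 0 | 0
1 | 0 | 1 | 1
1 | 1 | 0 | 1
1 | 1 | 1 | 0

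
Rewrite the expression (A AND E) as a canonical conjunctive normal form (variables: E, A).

(E OR A) AND (E OR NOT A) AND (NOT E OR A)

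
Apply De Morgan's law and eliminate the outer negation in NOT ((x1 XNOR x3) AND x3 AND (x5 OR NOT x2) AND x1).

NOT (x1 XNOR x3) OR NOT x3 OR NOT (x5 OR NOT x2) OR NOT x1
De Morgan's: NOT(AND of terms) = OR of negations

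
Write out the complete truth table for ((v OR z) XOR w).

v | w | z | Output
------------------
0 | 0 | 0 | 0
0 | 0 | 1 | 1
0 | 1 | 0 | 1
0 | 1 | 1 | 0
1 | 0 | 0 | 1
1 | 0 | 1 | 1
1 | 1 | 0 | 0
1 | 1 | 1 | 0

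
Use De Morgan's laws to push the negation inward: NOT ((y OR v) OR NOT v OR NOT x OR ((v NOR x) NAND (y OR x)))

NOT (y OR v) AND v AND x AND NOT ((v NOR x) NAND (y OR x))
De Morgan's: NOT(OR of terms) = AND of negations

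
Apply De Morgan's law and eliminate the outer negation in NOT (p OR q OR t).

NOT p AND NOT q AND NOT t
De Morgan's: NOT(OR of terms) = AND of negations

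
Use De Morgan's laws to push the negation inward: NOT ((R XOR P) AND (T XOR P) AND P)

NOT (R XOR P) OR NOT (T XOR P) OR NOT P
De Morgan's: NOT(AND of terms) = OR of negations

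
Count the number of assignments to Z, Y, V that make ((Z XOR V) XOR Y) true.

Satisfying assignments: (0,0,1), (0,1,0), (1,0,0), (1,1,1)
Count: 4 out of 8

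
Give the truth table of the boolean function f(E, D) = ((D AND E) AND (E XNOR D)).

E | D | Output
--------------
0 | 0 | 0
0 | 1 | 0
1 | 0 | 0
1 | 1 | 1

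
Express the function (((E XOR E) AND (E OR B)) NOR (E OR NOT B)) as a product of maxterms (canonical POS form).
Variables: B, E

ΠM(0, 1, 3) = (B OR E) AND (B OR NOT E) AND (NOT B OR NOT E)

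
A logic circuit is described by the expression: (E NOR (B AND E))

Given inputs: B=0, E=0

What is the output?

Substituting: (0 NOR (0 AND 0))
= 1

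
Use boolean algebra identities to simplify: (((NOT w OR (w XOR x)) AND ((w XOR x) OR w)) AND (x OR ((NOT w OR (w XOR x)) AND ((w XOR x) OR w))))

By absorption (E AND (E OR v) = E) then distribution ((E OR v) AND (E OR NOT v) = E):
= (w XOR x)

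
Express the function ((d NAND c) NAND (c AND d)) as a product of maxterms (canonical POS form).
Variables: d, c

ΠM() = TRUE (no maxterms)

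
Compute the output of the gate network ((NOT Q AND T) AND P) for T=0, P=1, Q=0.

Substituting: ((NOT 0 AND 0) AND 1)
= 0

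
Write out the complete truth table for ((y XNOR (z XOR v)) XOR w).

w | y | z | v | Output
----------------------
0 | 0 | 0 | 0 | 1
0 | 0 | 0 | 1 | 0
0 | 0 | 1 | 0 | 0
0 | 0 | 1 | 1 | 1
0 | 1 | 0 | 0 | 0
0 | 1 | 0 | 1 | 1
0 | 1 | 1 | 0 | 1
0 | 1 | 1 | 1 | 0
1 | 0 | 0 | 0 | 0
1 | 0 | 0 | 1 | 1
1 | 0 | 1 | 0 | 1
1 | 0 | 1 | 1 | 0
1 | 1 | 0 | 0 | 1
1 | 1 | 0 | 1 | 0
1 | 1 | 1 | 0 | 0
1 | 1 | 1 | 1 | 1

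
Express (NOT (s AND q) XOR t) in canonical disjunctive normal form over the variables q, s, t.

(NOT q AND NOT s AND NOT t) OR (NOT q AND s AND NOT t) OR (q AND NOT s AND NOT t) OR (q AND s AND t)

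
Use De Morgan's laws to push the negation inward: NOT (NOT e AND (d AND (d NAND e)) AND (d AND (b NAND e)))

e OR NOT (d AND (d NAND e)) OR NOT (d AND (b NAND e))
De Morgan's: NOT(AND of terms) = OR of negations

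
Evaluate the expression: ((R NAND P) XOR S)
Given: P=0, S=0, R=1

Substituting: ((1 NAND 0) XOR 0)
= 1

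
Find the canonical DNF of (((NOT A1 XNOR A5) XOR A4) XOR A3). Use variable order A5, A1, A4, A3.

(NOT A5 AND NOT A1 AND NOT A4 AND A3) OR (NOT A5 AND NOT A1 AND A4 AND NOT A3) OR (NOT A5 AND A1 AND NOT A4 AND NOT A3) OR (NOT A5 AND A1 AND A4 AND A3) OR (A5 AND NOT A1 AND NOT A4 AND NOT A3) OR (A5 AND NOT A1 AND A4 AND A3) OR (A5 AND A1 AND NOT A4 AND A3) OR (A5 AND A1 AND A4 AND NOT A3)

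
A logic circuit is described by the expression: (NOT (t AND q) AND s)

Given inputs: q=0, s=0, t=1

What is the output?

Substituting: (NOT (1 AND 0) AND 0)
= 0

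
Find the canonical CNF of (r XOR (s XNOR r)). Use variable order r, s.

(r OR NOT s) AND (NOT r OR NOT s)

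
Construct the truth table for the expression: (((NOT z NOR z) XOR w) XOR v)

z | w | v | Output
------------------
0 | 0 | 0 | 0
0 | 0 | 1 | 1
0 | 1 | 0 | 1
0 | 1 | 1 | 0
1 | 0 | 0 | 0
1 | 0 | 1 | 1
1 | 1 | 0 | 1
1 | 1 | 1 | 0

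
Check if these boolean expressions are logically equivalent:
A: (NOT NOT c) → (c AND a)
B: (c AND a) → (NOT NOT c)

No, Converse is not equivalent to original (counterexample: c=1, a=0, d=0)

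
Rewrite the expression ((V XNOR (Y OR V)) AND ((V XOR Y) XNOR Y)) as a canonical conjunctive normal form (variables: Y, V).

(Y OR NOT V) AND (NOT Y OR V) AND (NOT Y OR NOT V)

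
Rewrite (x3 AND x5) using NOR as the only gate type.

((x3 NOR x3) NOR (x5 NOR x5))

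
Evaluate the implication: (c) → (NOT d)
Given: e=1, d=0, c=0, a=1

Antecedent (c) = 0; consequent (NOT d) = 1.
0 → 1 = 1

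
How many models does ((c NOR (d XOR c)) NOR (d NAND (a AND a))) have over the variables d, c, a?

Satisfying assignments: (1,0,1), (1,1,1)
Count: 2 out of 8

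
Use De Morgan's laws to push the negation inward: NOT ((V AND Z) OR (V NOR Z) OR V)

NOT (V AND Z) AND NOT (V NOR Z) AND NOT V
De Morgan's: NOT(OR of terms) = AND of negations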